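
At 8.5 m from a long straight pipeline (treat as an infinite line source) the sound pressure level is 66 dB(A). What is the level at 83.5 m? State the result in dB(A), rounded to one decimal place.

56.1 dB(A)

For a line source, L₂ = L₁ − 10·log₁₀(r₂/r₁).
L₂ = 66 − 10·log₁₀(83.5/8.5) = 66 − 9.923 = 56.08 dB(A).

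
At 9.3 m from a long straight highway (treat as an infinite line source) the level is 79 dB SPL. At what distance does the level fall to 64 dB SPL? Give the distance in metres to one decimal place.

294.1 m

Line-source spreading drops the level by 10·log₁₀(r₂/r₁); inverting, r₂/r₁ = 10^(ΔL/10).
r₂ = 9.3·10^((79−64)/10) = 9.3·10^(15.0/10) = 294.09 m.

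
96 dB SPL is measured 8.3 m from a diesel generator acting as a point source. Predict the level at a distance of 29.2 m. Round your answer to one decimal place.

For a point source, L₂ = L₁ − 20·log₁₀(r₂/r₁).
L₂ = 96 − 20·log₁₀(29.2/8.3) = 96 − 10.926 = 85.07 dB SPL.

85.1 dB SPL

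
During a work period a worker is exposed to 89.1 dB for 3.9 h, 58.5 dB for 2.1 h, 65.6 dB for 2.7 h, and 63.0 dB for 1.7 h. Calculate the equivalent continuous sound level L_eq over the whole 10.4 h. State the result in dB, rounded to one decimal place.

84.9 dB

Weight each interval's intensity by its duration and average over T = 10.4 h:
Σ tᵢ·10^(Lᵢ/10) = 3.9·10^(89.1/10) + 2.1·10^(58.5/10) + 2.7·10^(65.6/10) + 1.7·10^(63.0/10) = 3.185e+09.
L_eq = 10·log₁₀(3.185e+09/10.4) = 84.86 dB.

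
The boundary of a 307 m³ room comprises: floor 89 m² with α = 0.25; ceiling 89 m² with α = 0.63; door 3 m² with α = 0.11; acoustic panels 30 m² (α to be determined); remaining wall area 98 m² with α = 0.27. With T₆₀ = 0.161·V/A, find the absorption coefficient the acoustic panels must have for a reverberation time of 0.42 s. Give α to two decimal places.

A = 0.161·V/T₆₀ = 0.161·307/0.42 = 117.68 m² sabins.
Absorption from the other surfaces = 89·0.25 + 89·0.63 + 3·0.11 + 98·0.27 = 105.11 m², so the acoustic panels must supply 12.57 m² over 30 m².
α = 12.57/30 = 0.419.

0.42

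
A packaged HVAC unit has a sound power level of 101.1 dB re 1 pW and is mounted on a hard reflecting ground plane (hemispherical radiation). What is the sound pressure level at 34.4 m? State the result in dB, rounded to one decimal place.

Free-field hemispherical radiation: L_p = L_w − 10·log₁₀(2π·r²), r = 34.4 m.
2π·r² = 7435 m², 10·log₁₀ of that is 38.713 dB.
L_p = 101.1 − 38.713 = 62.39 dB.

62.4 dB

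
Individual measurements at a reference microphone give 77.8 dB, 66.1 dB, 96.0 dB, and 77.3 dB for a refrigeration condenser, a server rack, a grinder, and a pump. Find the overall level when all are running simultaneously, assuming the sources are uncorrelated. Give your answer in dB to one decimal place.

96.1 dB

Incoherent sources combine by intensity addition: L_total = 10·log₁₀(Σ 10^(L_i/10)).
Σ 10^(L/10) = 10^(77.8/10) + 10^(66.1/10) + 10^(96.0/10) + 10^(77.3/10) = 4.099e+09.
L_total = 10·log₁₀(4.099e+09) = 96.13 dB.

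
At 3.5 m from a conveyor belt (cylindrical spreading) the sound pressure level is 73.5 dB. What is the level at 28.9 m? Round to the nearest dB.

64 dB

Line-source attenuation: ΔL = 10·log₁₀(r₂/r₁) = 10·log₁₀(28.9/3.5) = 9.168 dB.
L₂ = 73.5 − 10·log₁₀(28.9/3.5) = 73.5 − 9.168 = 64.33 dB.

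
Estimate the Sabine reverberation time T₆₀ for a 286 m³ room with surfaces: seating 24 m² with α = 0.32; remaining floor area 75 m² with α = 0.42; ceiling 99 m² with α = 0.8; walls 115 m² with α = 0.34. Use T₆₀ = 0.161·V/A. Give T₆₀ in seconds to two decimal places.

Summing Sᵢαᵢ: 24·0.32 + 75·0.42 + 99·0.8 + 115·0.34 = 157.48 m².
T₆₀ = 0.161 × 286 / 157.48 = 0.292 s.

0.29 s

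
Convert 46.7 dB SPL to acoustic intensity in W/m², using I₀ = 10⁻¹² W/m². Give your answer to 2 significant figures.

L = 10·log₁₀(I/I₀) ⇒ I = I₀·10^(L/10) = 10⁻¹² × 10^4.67.

4.7e-08 W/m²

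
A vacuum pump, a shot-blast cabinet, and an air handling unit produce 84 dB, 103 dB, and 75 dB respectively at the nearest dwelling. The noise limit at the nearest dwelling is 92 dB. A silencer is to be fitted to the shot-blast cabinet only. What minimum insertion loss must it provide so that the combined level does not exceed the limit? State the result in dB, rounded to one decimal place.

Everything except the shot-blast cabinet sums to 10^(84/10) + 10^(75/10) = 2.828e+08 in linear terms, 84.51 dB.
The limit corresponds to 10^(92/10) = 1.585e+09; subtracting the fixed part leaves 1.302e+09 for the shot-blast cabinet, i.e. 91.15 dB.
So the shot-blast cabinet must be reduced from 103 to 91.15 dB: IL = 11.85 dB.

11.9 dB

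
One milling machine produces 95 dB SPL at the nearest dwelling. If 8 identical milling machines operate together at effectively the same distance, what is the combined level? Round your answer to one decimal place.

104.0 dB SPL

N identical incoherent sources raise the level by 10·log₁₀ N.
L_total = 95 + 10·log₁₀(8) = 95 + 9.031 = 104.03 dB SPL.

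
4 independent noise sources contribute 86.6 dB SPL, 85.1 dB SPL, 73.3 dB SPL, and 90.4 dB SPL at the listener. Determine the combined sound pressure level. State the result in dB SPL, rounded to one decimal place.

92.8 dB SPL

For uncorrelated sources the intensities add, so convert each level to linear form, sum, and take 10·log₁₀ of the total.
Σ 10^(L/10) = 10^(86.6/10) + 10^(85.1/10) + 10^(73.3/10) + 10^(90.4/10) = 1.899e+09.
L_total = 10·log₁₀(1.899e+09) = 92.78 dB SPL.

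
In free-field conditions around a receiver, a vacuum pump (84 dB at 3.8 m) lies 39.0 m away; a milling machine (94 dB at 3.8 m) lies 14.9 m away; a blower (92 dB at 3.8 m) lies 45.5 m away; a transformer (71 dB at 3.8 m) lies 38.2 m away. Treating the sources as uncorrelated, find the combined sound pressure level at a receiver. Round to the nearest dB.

Apply inverse-square spreading to bring every level to the receiver, then sum 10^(L/10).
vacuum pump: 84 − 20·log₁₀(39.0/3.8) = 84 − 20.23 = 63.77 dB.
milling machine: 94 − 20·log₁₀(14.9/3.8) = 94 − 11.87 = 82.13 dB.
blower: 92 − 20·log₁₀(45.5/3.8) = 92 − 21.56 = 70.44 dB.
transformer: 71 − 20·log₁₀(38.2/3.8) = 71 − 20.05 = 50.95 dB.
Σ 10^(L/10) = 1.769e+08 → L_total = 10·log₁₀(1.769e+08) = 82.48 dB.

82 dB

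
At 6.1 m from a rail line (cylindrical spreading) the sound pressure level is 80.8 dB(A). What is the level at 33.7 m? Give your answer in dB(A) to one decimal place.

73.4 dB(A)

Cylindrical spreading from a line source gives a 10·log₁₀(r₂/r₁) drop.
L₂ = 80.8 − 10·log₁₀(33.7/6.1) = 80.8 − 7.423 = 73.38 dB(A).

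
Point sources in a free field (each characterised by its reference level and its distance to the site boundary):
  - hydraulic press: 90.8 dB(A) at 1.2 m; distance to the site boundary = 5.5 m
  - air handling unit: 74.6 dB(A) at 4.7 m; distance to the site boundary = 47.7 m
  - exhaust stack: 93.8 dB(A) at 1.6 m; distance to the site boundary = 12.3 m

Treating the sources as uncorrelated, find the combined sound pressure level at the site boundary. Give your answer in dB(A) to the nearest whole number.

Propagate each source to the receiver with L = L_ref − 20·log₁₀(r/r_ref), then add intensities.
hydraulic press: 90.8 − 20·log₁₀(5.5/1.2) = 90.8 − 13.22 = 77.58 dB(A).
air handling unit: 74.6 − 20·log₁₀(47.7/4.7) = 74.6 − 20.13 = 54.47 dB(A).
exhaust stack: 93.8 − 20·log₁₀(12.3/1.6) = 93.8 − 17.72 = 76.08 dB(A).
Σ 10^(L/10) = 9.810e+07 → L_total = 10·log₁₀(9.810e+07) = 79.92 dB(A).

80 dB(A)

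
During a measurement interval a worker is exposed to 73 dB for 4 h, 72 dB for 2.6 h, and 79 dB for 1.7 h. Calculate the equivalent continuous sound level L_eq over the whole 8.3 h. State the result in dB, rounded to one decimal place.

L_eq = 10·log₁₀[(1/T)·Σ tᵢ·10^(Lᵢ/10)] with T = 8.3 h.
Σ tᵢ·10^(Lᵢ/10) = 4·10^(73/10) + 2.6·10^(72/10) + 1.7·10^(79/10) = 2.561e+08.
L_eq = 10·log₁₀(2.561e+08/8.3) = 74.89 dB.

74.9 dB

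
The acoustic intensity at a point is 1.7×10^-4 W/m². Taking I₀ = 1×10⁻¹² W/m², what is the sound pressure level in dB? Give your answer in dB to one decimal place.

L = 10·log₁₀(I/I₀) = 10·log₁₀(1.7×10^-4/10⁻¹²) = 10·log₁₀(1.7×10^8).
L = 10·(0.2304 + 8) = 82.30 dB.

82.3 dB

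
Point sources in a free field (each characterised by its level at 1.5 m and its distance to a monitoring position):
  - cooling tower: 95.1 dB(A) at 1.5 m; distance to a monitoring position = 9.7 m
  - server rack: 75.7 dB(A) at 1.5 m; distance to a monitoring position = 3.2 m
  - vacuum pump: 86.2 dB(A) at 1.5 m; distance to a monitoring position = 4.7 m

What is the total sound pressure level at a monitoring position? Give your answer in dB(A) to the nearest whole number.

Propagate each source to the receiver with L = L_ref − 20·log₁₀(r/r_ref), then add intensities.
cooling tower: 95.1 − 20·log₁₀(9.7/1.5) = 95.1 − 16.21 = 78.89 dB(A).
server rack: 75.7 − 20·log₁₀(3.2/1.5) = 75.7 − 6.58 = 69.12 dB(A).
vacuum pump: 86.2 − 20·log₁₀(4.7/1.5) = 86.2 − 9.92 = 76.28 dB(A).
Σ 10^(L/10) = 1.280e+08 → L_total = 10·log₁₀(1.280e+08) = 81.07 dB(A).

81 dB(A)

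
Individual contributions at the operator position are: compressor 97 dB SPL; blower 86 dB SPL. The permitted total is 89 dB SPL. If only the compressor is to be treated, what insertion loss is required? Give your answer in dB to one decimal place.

11.0 dB

Fixed contribution from the other source: Σ 10^(L/10) = 10^(86/10) = 3.981e+08 (86.00 dB SPL).
To meet 89 dB SPL overall, the treated compressor may contribute at most 10^(89/10) − 3.981e+08 = 3.962e+08, i.e. 85.98 dB SPL.
Required insertion loss = 97 − 85.98 = 11.02 dB.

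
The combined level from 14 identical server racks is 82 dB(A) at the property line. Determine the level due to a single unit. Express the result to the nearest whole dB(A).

Dividing the total intensity by 14 lowers the level by 10·log₁₀ 14 = 11.461 dB: L₁ = 82 − 11.461.

71 dB(A)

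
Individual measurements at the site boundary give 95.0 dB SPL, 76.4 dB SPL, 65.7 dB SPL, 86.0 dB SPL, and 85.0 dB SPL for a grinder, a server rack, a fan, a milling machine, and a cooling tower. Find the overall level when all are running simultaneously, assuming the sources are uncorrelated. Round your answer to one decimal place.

95.9 dB SPL

For uncorrelated sources the intensities add, so convert each level to linear form, sum, and take 10·log₁₀ of the total.
Σ 10^(L/10) = 10^(95.0/10) + 10^(76.4/10) + 10^(65.7/10) + 10^(86.0/10) + 10^(85.0/10) = 3.924e+09.
L_total = 10·log₁₀(3.924e+09) = 95.94 dB SPL.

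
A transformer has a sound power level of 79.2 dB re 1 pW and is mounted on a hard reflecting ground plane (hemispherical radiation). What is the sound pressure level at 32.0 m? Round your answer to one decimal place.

The power spreads over a hemisphere of area 2π·r², so L_p = L_w − 10·log₁₀(2π·r²).
2π·r² = 6434 m², 10·log₁₀ of that is 38.085 dB.
L_p = 79.2 − 38.085 = 41.12 dB.

41.1 dB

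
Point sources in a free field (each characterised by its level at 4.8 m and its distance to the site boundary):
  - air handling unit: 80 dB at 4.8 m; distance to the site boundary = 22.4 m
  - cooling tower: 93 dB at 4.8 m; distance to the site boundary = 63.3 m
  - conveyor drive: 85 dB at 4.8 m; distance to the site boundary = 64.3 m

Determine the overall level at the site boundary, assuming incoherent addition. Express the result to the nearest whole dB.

73 dB

Apply inverse-square spreading to bring every level to the receiver, then sum 10^(L/10).
air handling unit: 80 − 20·log₁₀(22.4/4.8) = 80 − 13.38 = 66.62 dB.
cooling tower: 93 − 20·log₁₀(63.3/4.8) = 93 − 22.40 = 70.60 dB.
conveyor drive: 85 − 20·log₁₀(64.3/4.8) = 85 − 22.54 = 62.46 dB.
Σ 10^(L/10) = 1.783e+07 → L_total = 10·log₁₀(1.783e+07) = 72.51 dB.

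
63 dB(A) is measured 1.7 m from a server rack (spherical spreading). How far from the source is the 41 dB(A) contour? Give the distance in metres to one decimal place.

For a point source L₁ − L₂ = 20·log₁₀(r₂/r₁), so r₂ = r₁·10^((L₁−L₂)/20).
r₂ = 1.7·10^((63−41)/20) = 1.7·10^(22.0/20) = 21.40 m.

21.4 m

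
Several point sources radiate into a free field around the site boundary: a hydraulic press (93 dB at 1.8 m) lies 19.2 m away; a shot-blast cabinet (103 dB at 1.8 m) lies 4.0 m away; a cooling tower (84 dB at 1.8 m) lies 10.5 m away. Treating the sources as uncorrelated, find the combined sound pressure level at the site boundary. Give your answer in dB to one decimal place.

Apply inverse-square spreading to bring every level to the receiver, then sum 10^(L/10).
hydraulic press: 93 − 20·log₁₀(19.2/1.8) = 93 − 20.56 = 72.44 dB.
shot-blast cabinet: 103 − 20·log₁₀(4.0/1.8) = 103 − 6.94 = 96.06 dB.
cooling tower: 84 − 20·log₁₀(10.5/1.8) = 84 − 15.32 = 68.68 dB.
Σ 10^(L/10) = 4.065e+09 → L_total = 10·log₁₀(4.065e+09) = 96.09 dB.

96.1 dB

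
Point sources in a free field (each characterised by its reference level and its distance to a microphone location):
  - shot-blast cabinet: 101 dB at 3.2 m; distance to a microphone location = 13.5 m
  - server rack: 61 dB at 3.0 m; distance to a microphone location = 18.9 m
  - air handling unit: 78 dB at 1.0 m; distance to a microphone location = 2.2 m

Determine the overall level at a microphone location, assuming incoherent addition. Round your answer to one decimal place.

Apply inverse-square spreading to bring every level to the receiver, then sum 10^(L/10).
shot-blast cabinet: 101 − 20·log₁₀(13.5/3.2) = 101 − 12.50 = 88.50 dB.
server rack: 61 − 20·log₁₀(18.9/3.0) = 61 − 15.99 = 45.01 dB.
air handling unit: 78 − 20·log₁₀(2.2/1.0) = 78 − 6.85 = 71.15 dB.
Σ 10^(L/10) = 7.204e+08 → L_total = 10·log₁₀(7.204e+08) = 88.58 dB.

88.6 dB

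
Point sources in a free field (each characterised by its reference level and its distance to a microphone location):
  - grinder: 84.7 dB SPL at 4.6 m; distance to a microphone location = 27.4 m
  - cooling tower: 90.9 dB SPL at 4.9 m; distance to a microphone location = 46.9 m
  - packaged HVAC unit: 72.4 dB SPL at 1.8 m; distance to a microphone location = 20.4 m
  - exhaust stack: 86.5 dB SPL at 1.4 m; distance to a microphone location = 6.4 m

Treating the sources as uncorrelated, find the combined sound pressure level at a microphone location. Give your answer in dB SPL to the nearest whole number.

76 dB SPL

Apply inverse-square spreading to bring every level to the receiver, then sum 10^(L/10).
grinder: 84.7 − 20·log₁₀(27.4/4.6) = 84.7 − 15.50 = 69.20 dB SPL.
cooling tower: 90.9 − 20·log₁₀(46.9/4.9) = 90.9 − 19.62 = 71.28 dB SPL.
packaged HVAC unit: 72.4 − 20·log₁₀(20.4/1.8) = 72.4 − 21.09 = 51.31 dB SPL.
exhaust stack: 86.5 − 20·log₁₀(6.4/1.4) = 86.5 − 13.20 = 73.30 dB SPL.
Σ 10^(L/10) = 4.326e+07 → L_total = 10·log₁₀(4.326e+07) = 76.36 dB SPL.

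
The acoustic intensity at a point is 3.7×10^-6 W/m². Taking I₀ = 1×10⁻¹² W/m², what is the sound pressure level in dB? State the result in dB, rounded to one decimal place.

65.7 dB

I/I₀ = 3.7×10^-6/10⁻¹² = 3.7×10^6, and L = 10·log₁₀(I/I₀).
L = 10·(0.5682 + 6) = 65.68 dB.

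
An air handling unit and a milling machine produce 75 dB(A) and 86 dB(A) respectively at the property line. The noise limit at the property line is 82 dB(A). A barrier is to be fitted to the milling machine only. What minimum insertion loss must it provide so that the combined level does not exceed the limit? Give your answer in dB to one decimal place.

5.0 dB

Everything except the milling machine sums to 10^(75/10) = 3.162e+07 in linear terms, 75.00 dB(A).
The limit corresponds to 10^(82/10) = 1.585e+08; subtracting the fixed part leaves 1.269e+08 for the milling machine, i.e. 81.03 dB(A).
Required insertion loss = 86 − 81.03 = 4.97 dB.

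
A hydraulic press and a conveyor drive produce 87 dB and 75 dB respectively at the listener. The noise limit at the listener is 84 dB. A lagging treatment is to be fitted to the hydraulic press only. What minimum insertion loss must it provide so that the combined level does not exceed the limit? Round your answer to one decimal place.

3.6 dB

The untreated sources together contribute 10^(75/10) = 3.162e+07, i.e. 75.00 dB.
To meet 84 dB overall, the treated hydraulic press may contribute at most 10^(84/10) − 3.162e+07 = 2.196e+08, i.e. 83.42 dB.
Required insertion loss = 87 − 83.42 = 3.58 dB.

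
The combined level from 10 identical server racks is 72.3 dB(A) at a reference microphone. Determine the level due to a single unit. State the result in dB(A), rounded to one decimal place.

62.3 dB(A)

10 equal contributions raise the level by 10·log₁₀ 10 = 10.000 dB, so each unit alone gives 72.3 − 10.000.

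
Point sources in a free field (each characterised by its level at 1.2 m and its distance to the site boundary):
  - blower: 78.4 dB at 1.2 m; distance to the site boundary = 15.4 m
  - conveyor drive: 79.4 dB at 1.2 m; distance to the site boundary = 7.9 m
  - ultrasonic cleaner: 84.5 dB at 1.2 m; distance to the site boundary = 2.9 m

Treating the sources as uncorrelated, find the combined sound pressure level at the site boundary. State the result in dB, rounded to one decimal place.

77.0 dB

Apply inverse-square spreading to bring every level to the receiver, then sum 10^(L/10).
blower: 78.4 − 20·log₁₀(15.4/1.2) = 78.4 − 22.17 = 56.23 dB.
conveyor drive: 79.4 − 20·log₁₀(7.9/1.2) = 79.4 − 16.37 = 63.03 dB.
ultrasonic cleaner: 84.5 − 20·log₁₀(2.9/1.2) = 84.5 − 7.66 = 76.84 dB.
Σ 10^(L/10) = 5.069e+07 → L_total = 10·log₁₀(5.069e+07) = 77.05 dB.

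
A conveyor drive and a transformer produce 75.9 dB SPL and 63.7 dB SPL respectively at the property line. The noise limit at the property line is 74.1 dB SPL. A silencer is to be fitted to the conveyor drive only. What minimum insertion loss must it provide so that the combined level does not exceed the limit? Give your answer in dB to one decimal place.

The untreated sources together contribute 10^(63.7/10) = 2.344e+06, i.e. 63.70 dB SPL.
To meet 74.1 dB SPL overall, the treated conveyor drive may contribute at most 10^(74.1/10) − 2.344e+06 = 2.336e+07, i.e. 73.68 dB SPL.
So the conveyor drive must be reduced from 75.9 to 73.68 dB SPL: IL = 2.22 dB.

2.2 dB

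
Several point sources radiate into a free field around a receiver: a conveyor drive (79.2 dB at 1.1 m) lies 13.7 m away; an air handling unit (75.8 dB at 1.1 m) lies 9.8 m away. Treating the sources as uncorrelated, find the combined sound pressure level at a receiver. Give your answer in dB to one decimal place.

Propagate each source to the receiver with L = L_ref − 20·log₁₀(r/r_ref), then add intensities.
conveyor drive: 79.2 − 20·log₁₀(13.7/1.1) = 79.2 − 21.91 = 57.29 dB.
air handling unit: 75.8 − 20·log₁₀(9.8/1.1) = 75.8 − 19.00 = 56.80 dB.
Σ 10^(L/10) = 1.015e+06 → L_total = 10·log₁₀(1.015e+06) = 60.07 dB.

60.1 dB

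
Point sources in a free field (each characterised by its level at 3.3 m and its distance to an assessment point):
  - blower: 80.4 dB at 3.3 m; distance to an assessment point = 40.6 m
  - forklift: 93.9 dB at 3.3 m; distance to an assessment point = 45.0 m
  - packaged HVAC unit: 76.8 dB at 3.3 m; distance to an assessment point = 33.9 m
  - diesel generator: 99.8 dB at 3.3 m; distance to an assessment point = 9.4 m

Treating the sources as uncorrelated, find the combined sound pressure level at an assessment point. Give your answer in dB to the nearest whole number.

First find each source's level at the receiver (point-source: −20·log₁₀(r/r_ref)), then combine on an intensity basis.
blower: 80.4 − 20·log₁₀(40.6/3.3) = 80.4 − 21.80 = 58.60 dB.
forklift: 93.9 − 20·log₁₀(45.0/3.3) = 93.9 − 22.69 = 71.21 dB.
packaged HVAC unit: 76.8 − 20·log₁₀(33.9/3.3) = 76.8 − 20.23 = 56.57 dB.
diesel generator: 99.8 − 20·log₁₀(9.4/3.3) = 99.8 − 9.09 = 90.71 dB.
Σ 10^(L/10) = 1.191e+09 → L_total = 10·log₁₀(1.191e+09) = 90.76 dB.

91 dB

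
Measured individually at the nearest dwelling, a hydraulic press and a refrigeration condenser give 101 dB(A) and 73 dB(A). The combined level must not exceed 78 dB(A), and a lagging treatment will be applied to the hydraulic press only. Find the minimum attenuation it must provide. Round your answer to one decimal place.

The untreated sources together contribute 10^(73/10) = 1.995e+07, i.e. 73.00 dB(A).
To meet 78 dB(A) overall, the treated hydraulic press may contribute at most 10^(78/10) − 1.995e+07 = 4.314e+07, i.e. 76.35 dB(A).
Required insertion loss = 101 − 76.35 = 24.65 dB.

24.7 dB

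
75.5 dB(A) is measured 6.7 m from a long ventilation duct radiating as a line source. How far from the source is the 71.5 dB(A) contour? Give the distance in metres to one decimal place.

Line-source spreading drops the level by 10·log₁₀(r₂/r₁); inverting, r₂/r₁ = 10^(ΔL/10).
r₂ = 6.7·10^((75.5−71.5)/10) = 6.7·10^(4.0/10) = 16.83 m.

16.8 m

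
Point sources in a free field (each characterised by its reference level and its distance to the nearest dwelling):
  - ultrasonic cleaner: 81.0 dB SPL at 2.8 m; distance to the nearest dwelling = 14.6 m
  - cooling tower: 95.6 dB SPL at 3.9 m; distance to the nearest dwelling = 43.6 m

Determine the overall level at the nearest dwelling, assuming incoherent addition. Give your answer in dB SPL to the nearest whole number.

75 dB SPL

First find each source's level at the receiver (point-source: −20·log₁₀(r/r_ref)), then combine on an intensity basis.
ultrasonic cleaner: 81.0 − 20·log₁₀(14.6/2.8) = 81.0 − 14.34 = 66.66 dB SPL.
cooling tower: 95.6 − 20·log₁₀(43.6/3.9) = 95.6 − 20.97 = 74.63 dB SPL.
Σ 10^(L/10) = 3.368e+07 → L_total = 10·log₁₀(3.368e+07) = 75.27 dB SPL.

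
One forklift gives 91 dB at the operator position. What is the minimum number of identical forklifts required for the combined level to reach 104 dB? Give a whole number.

Need L₁ + 10·log₁₀ N ≥ 104, i.e. log₁₀ N ≥ 1.30.
N ≥ 10^(13.0/10) = 19.953, so N = 20.

20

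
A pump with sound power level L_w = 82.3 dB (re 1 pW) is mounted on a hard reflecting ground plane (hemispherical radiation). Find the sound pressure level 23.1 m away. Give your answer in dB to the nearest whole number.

The power spreads over a hemisphere of area 2π·r², so L_p = L_w − 10·log₁₀(2π·r²).
2π·r² = 3353 m², 10·log₁₀ of that is 35.254 dB.
L_p = 82.3 − 35.254 = 47.05 dB.

47 dB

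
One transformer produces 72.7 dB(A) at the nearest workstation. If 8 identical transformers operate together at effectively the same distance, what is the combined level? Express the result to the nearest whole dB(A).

82 dB(A)

N identical incoherent sources raise the level by 10·log₁₀ N.
L_total = 72.7 + 10·log₁₀(8) = 72.7 + 9.031 = 81.73 dB(A).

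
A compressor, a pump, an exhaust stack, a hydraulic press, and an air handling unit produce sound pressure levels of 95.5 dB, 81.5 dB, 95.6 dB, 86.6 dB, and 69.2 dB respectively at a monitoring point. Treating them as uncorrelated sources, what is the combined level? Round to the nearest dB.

For uncorrelated sources the intensities add, so convert each level to linear form, sum, and take 10·log₁₀ of the total.
Σ 10^(L/10) = 10^(95.5/10) + 10^(81.5/10) + 10^(95.6/10) + 10^(86.6/10) + 10^(69.2/10) = 7.786e+09.
L_total = 10·log₁₀(7.786e+09) = 98.91 dB.

99 dB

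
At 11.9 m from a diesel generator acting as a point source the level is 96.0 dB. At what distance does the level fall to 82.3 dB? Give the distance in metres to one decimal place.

57.6 m

The 13.7 dB drop corresponds to a distance ratio of 10^(13.7/20) for a point source.
r₂ = 11.9·10^((96.0−82.3)/20) = 11.9·10^(13.7/20) = 57.62 m.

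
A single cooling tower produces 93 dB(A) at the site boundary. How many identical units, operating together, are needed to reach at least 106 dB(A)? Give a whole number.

The shortfall is 106 − 93 = 13.0 dB, and N units add 10·log₁₀ N, so need 10·log₁₀ N ≥ 13.0.
N ≥ 10^(13.0/10) = 19.953, so N = 20.

20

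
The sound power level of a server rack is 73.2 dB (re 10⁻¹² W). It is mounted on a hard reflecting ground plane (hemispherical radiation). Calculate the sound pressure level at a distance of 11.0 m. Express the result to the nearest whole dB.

The power spreads over a hemisphere of area 2π·r², so L_p = L_w − 10·log₁₀(2π·r²).
2π·r² = 760.3 m², 10·log₁₀ of that is 28.810 dB.
L_p = 73.2 − 28.810 = 44.39 dB.

44 dB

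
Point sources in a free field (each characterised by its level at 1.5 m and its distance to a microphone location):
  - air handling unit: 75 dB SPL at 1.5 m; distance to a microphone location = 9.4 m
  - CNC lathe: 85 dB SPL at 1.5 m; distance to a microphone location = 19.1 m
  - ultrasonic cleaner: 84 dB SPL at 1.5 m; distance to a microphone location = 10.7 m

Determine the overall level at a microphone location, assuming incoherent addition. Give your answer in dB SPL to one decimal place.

68.9 dB SPL

Propagate each source to the receiver with L = L_ref − 20·log₁₀(r/r_ref), then add intensities.
air handling unit: 75 − 20·log₁₀(9.4/1.5) = 75 − 15.94 = 59.06 dB SPL.
CNC lathe: 85 − 20·log₁₀(19.1/1.5) = 85 − 22.10 = 62.90 dB SPL.
ultrasonic cleaner: 84 − 20·log₁₀(10.7/1.5) = 84 − 17.07 = 66.93 dB SPL.
Σ 10^(L/10) = 7.692e+06 → L_total = 10·log₁₀(7.692e+06) = 68.86 dB SPL.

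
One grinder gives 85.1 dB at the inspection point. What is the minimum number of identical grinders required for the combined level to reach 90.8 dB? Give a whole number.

N identical sources give L₁ + 10·log₁₀ N, so require 10·log₁₀ N ≥ 90.8 − 85.1 = 5.7 dB.
N ≥ 10^(5.7/10) = 3.715, so N = 4.

4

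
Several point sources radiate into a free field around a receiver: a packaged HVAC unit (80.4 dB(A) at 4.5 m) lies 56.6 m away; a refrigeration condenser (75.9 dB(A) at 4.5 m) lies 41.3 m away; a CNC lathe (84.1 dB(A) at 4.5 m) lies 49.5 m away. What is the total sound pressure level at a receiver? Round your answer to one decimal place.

First find each source's level at the receiver (point-source: −20·log₁₀(r/r_ref)), then combine on an intensity basis.
packaged HVAC unit: 80.4 − 20·log₁₀(56.6/4.5) = 80.4 − 21.99 = 58.41 dB(A).
refrigeration condenser: 75.9 − 20·log₁₀(41.3/4.5) = 75.9 − 19.25 = 56.65 dB(A).
CNC lathe: 84.1 − 20·log₁₀(49.5/4.5) = 84.1 − 20.83 = 63.27 dB(A).
Σ 10^(L/10) = 3.279e+06 → L_total = 10·log₁₀(3.279e+06) = 65.16 dB(A).

65.2 dB(A)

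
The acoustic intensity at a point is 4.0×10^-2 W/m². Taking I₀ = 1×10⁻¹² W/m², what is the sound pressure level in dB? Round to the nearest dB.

106 dB

L = 10·log₁₀(I/I₀) = 10·log₁₀(4.0×10^-2/10⁻¹²) = 10·log₁₀(4.0×10^10).
L = 10·(0.6021 + 10) = 106.02 dB.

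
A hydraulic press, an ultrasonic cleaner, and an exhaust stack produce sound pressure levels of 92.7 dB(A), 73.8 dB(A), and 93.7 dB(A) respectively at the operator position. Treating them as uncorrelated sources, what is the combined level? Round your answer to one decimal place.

Incoherent sources combine by intensity addition: L_total = 10·log₁₀(Σ 10^(L_i/10)).
Σ 10^(L/10) = 10^(92.7/10) + 10^(73.8/10) + 10^(93.7/10) = 4.230e+09.
L_total = 10·log₁₀(4.230e+09) = 96.26 dB(A).

96.3 dB(A)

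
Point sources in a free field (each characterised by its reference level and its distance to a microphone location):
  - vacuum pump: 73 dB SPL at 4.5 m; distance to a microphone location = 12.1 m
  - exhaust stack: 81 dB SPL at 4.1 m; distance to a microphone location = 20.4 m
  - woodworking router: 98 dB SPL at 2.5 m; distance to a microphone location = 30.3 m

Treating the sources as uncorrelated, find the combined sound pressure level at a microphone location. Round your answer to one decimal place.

First find each source's level at the receiver (point-source: −20·log₁₀(r/r_ref)), then combine on an intensity basis.
vacuum pump: 73 − 20·log₁₀(12.1/4.5) = 73 − 8.59 = 64.41 dB SPL.
exhaust stack: 81 − 20·log₁₀(20.4/4.1) = 81 − 13.94 = 67.06 dB SPL.
woodworking router: 98 − 20·log₁₀(30.3/2.5) = 98 − 21.67 = 76.33 dB SPL.
Σ 10^(L/10) = 5.080e+07 → L_total = 10·log₁₀(5.080e+07) = 77.06 dB SPL.

77.1 dB SPL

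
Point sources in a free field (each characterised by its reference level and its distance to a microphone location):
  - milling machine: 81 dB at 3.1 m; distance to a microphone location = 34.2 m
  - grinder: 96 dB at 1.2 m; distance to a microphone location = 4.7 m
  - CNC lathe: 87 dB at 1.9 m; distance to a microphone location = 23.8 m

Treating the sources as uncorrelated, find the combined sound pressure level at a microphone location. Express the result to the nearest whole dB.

First find each source's level at the receiver (point-source: −20·log₁₀(r/r_ref)), then combine on an intensity basis.
milling machine: 81 − 20·log₁₀(34.2/3.1) = 81 − 20.85 = 60.15 dB.
grinder: 96 − 20·log₁₀(4.7/1.2) = 96 − 11.86 = 84.14 dB.
CNC lathe: 87 − 20·log₁₀(23.8/1.9) = 87 − 21.96 = 65.04 dB.
Σ 10^(L/10) = 2.637e+08 → L_total = 10·log₁₀(2.637e+08) = 84.21 dB.

84 dB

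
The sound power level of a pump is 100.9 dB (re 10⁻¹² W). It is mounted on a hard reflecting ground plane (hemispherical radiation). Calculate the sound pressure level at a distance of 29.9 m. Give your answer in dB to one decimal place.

The power spreads over a hemisphere of area 2π·r², so L_p = L_w − 10·log₁₀(2π·r²).
2π·r² = 5617 m², 10·log₁₀ of that is 37.495 dB.
L_p = 100.9 − 37.495 = 63.40 dB.

63.4 dB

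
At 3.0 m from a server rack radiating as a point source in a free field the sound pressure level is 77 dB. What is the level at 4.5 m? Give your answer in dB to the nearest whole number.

Point-source attenuation: ΔL = 20·log₁₀(r₂/r₁) = 20·log₁₀(4.5/3.0) = 3.522 dB.
L₂ = 77 − 20·log₁₀(4.5/3.0) = 77 − 3.522 = 73.48 dB.

73 dB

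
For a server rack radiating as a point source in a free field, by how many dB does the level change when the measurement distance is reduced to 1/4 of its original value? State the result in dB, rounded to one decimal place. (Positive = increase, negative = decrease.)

+12.0 dB

A point source loses 6 dB per doubling of distance; generally ΔL = −20·log₁₀(r₂/r₁).
ΔL = −20·log₁₀(0.25) = +12.04 dB.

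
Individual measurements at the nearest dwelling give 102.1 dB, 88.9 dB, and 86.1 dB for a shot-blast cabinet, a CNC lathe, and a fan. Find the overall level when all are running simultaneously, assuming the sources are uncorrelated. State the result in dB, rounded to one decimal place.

Incoherent sources combine by intensity addition: L_total = 10·log₁₀(Σ 10^(L_i/10)).
Σ 10^(L/10) = 10^(102.1/10) + 10^(88.9/10) + 10^(86.1/10) = 1.740e+10.
L_total = 10·log₁₀(1.740e+10) = 102.41 dB.

102.4 dB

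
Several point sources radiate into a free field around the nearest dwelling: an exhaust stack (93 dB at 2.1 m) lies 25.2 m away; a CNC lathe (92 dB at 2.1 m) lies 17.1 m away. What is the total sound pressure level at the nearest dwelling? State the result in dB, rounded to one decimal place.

75.8 dB

First find each source's level at the receiver (point-source: −20·log₁₀(r/r_ref)), then combine on an intensity basis.
exhaust stack: 93 − 20·log₁₀(25.2/2.1) = 93 − 21.58 = 71.42 dB.
CNC lathe: 92 − 20·log₁₀(17.1/2.1) = 92 − 18.22 = 73.78 dB.
Σ 10^(L/10) = 3.776e+07 → L_total = 10·log₁₀(3.776e+07) = 75.77 dB.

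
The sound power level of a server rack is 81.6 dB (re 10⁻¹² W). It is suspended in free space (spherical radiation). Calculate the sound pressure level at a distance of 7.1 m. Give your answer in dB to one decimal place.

53.6 dB

The power spreads over a sphere of area 4π·r², so L_p = L_w − 10·log₁₀(4π·r²).
4π·r² = 633.5 m², 10·log₁₀ of that is 28.017 dB.
L_p = 81.6 − 28.017 = 53.58 dB.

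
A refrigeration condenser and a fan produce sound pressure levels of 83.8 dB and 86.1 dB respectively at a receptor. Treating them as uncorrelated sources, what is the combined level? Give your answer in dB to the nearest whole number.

88 dB

For uncorrelated sources the intensities add, so convert each level to linear form, sum, and take 10·log₁₀ of the total.
Σ 10^(L/10) = 10^(83.8/10) + 10^(86.1/10) = 6.473e+08.
L_total = 10·log₁₀(6.473e+08) = 88.11 dB.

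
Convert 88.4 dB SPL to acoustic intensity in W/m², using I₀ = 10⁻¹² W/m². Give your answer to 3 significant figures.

0.000692 W/m²

I/I₀ = 10^(88.4/10) = 6.918e+08, so I = 6.918e+08 × 10⁻¹² W/m².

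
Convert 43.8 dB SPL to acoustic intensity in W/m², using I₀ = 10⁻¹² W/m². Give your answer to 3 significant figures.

2.40e-08 W/m²

I/I₀ = 10^(43.8/10) = 2.399e+04, so I = 2.399e+04 × 10⁻¹² W/m².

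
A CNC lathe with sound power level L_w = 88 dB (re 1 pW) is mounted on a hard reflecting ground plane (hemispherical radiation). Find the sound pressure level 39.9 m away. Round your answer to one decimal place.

The power spreads over a hemisphere of area 2π·r², so L_p = L_w − 10·log₁₀(2π·r²).
2π·r² = 1e+04 m², 10·log₁₀ of that is 40.001 dB.
L_p = 88 − 40.001 = 48.00 dB.

48.0 dB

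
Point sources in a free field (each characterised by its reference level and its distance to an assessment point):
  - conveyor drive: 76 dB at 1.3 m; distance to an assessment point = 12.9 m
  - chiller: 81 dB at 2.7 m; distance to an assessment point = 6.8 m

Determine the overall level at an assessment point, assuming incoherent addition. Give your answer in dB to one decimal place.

Apply inverse-square spreading to bring every level to the receiver, then sum 10^(L/10).
conveyor drive: 76 − 20·log₁₀(12.9/1.3) = 76 − 19.93 = 56.07 dB.
chiller: 81 − 20·log₁₀(6.8/2.7) = 81 − 8.02 = 72.98 dB.
Σ 10^(L/10) = 2.025e+07 → L_total = 10·log₁₀(2.025e+07) = 73.06 dB.

73.1 dB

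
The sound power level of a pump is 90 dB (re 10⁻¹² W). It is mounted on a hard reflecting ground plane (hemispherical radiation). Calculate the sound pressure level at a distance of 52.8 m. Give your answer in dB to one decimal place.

Free-field hemispherical radiation: L_p = L_w − 10·log₁₀(2π·r²), r = 52.8 m.
2π·r² = 1.752e+04 m², 10·log₁₀ of that is 42.434 dB.
L_p = 90 − 42.434 = 47.57 dB.

47.6 dB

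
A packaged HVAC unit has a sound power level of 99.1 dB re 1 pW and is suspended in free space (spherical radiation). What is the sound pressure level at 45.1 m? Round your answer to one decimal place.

L_p = L_w − 10·log₁₀(4π·r²) with r = 45.1 m.
4π·r² = 2.556e+04 m², 10·log₁₀ of that is 44.076 dB.
L_p = 99.1 − 44.076 = 55.02 dB.

55.0 dB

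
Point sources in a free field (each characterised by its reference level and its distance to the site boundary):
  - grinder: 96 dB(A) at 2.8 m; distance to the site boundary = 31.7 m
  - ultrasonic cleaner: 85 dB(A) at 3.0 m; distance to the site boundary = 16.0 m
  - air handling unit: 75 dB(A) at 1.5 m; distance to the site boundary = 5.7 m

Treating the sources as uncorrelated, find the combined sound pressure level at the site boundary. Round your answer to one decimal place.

Propagate each source to the receiver with L = L_ref − 20·log₁₀(r/r_ref), then add intensities.
grinder: 96 − 20·log₁₀(31.7/2.8) = 96 − 21.08 = 74.92 dB(A).
ultrasonic cleaner: 85 − 20·log₁₀(16.0/3.0) = 85 − 14.54 = 70.46 dB(A).
air handling unit: 75 − 20·log₁₀(5.7/1.5) = 75 − 11.60 = 63.40 dB(A).
Σ 10^(L/10) = 4.437e+07 → L_total = 10·log₁₀(4.437e+07) = 76.47 dB(A).

76.5 dB(A)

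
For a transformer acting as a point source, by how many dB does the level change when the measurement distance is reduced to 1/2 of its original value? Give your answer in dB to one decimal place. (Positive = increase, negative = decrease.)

+6.0 dB

With spherical spreading the level changes by −20·log₁₀(r₂/r₁).
ΔL = −20·log₁₀(0.5) = +6.02 dB.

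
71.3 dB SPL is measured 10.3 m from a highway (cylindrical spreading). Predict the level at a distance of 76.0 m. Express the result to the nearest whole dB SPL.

63 dB SPL

For a line source, L₂ = L₁ − 10·log₁₀(r₂/r₁).
L₂ = 71.3 − 10·log₁₀(76.0/10.3) = 71.3 − 8.680 = 62.62 dB SPL.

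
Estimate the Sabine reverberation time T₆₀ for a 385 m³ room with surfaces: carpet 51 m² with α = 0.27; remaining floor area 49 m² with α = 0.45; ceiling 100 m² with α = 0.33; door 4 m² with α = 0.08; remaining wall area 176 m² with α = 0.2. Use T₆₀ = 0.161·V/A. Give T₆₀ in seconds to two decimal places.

Summing Sᵢαᵢ: 51·0.27 + 49·0.45 + 100·0.33 + 4·0.08 + 176·0.2 = 104.34 m².
T₆₀ = 0.161 × 385 / 104.34 = 0.594 s.

0.59 s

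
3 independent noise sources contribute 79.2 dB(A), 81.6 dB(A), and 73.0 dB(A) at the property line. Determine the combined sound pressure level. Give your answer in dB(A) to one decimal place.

For uncorrelated sources the intensities add, so convert each level to linear form, sum, and take 10·log₁₀ of the total.
Σ 10^(L/10) = 10^(79.2/10) + 10^(81.6/10) + 10^(73.0/10) = 2.477e+08.
L_total = 10·log₁₀(2.477e+08) = 83.94 dB(A).

83.9 dB(A)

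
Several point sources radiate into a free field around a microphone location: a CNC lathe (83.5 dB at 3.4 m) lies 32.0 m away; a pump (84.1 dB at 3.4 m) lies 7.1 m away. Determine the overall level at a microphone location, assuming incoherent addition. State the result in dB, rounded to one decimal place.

Apply inverse-square spreading to bring every level to the receiver, then sum 10^(L/10).
CNC lathe: 83.5 − 20·log₁₀(32.0/3.4) = 83.5 − 19.47 = 64.03 dB.
pump: 84.1 − 20·log₁₀(7.1/3.4) = 84.1 − 6.40 = 77.70 dB.
Σ 10^(L/10) = 6.147e+07 → L_total = 10·log₁₀(6.147e+07) = 77.89 dB.

77.9 dB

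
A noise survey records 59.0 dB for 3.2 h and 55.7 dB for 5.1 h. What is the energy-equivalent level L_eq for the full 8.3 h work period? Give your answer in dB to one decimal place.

The energy average is taken in the linear domain: L_eq = 10·log₁₀[(Σ tᵢ·10^(Lᵢ/10))/T], T = 8.3 h.
Σ tᵢ·10^(Lᵢ/10) = 3.2·10^(59.0/10) + 5.1·10^(55.7/10) = 4.437e+06.
L_eq = 10·log₁₀(4.437e+06/8.3) = 57.28 dB.

57.3 dB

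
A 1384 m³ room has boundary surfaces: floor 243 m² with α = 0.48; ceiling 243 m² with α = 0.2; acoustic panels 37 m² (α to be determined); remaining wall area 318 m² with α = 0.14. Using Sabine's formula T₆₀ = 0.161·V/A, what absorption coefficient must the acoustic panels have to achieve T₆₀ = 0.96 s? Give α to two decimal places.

Required total absorption A = 0.161·1384/0.96 = 232.11 m².
Absorption from the other surfaces = 243·0.48 + 243·0.2 + 318·0.14 = 209.76 m², so the acoustic panels must supply 22.35 m² over 37 m².
α = 22.35/37 = 0.604.

0.60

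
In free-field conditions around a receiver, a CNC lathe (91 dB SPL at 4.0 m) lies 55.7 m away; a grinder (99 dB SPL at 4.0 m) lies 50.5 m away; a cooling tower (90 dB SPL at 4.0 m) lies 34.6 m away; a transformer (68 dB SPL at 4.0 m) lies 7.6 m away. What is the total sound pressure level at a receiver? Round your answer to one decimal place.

Propagate each source to the receiver with L = L_ref − 20·log₁₀(r/r_ref), then add intensities.
CNC lathe: 91 − 20·log₁₀(55.7/4.0) = 91 − 22.88 = 68.12 dB SPL.
grinder: 99 − 20·log₁₀(50.5/4.0) = 99 − 22.02 = 76.98 dB SPL.
cooling tower: 90 − 20·log₁₀(34.6/4.0) = 90 − 18.74 = 71.26 dB SPL.
transformer: 68 − 20·log₁₀(7.6/4.0) = 68 − 5.58 = 62.42 dB SPL.
Σ 10^(L/10) = 7.144e+07 → L_total = 10·log₁₀(7.144e+07) = 78.54 dB SPL.

78.5 dB SPL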